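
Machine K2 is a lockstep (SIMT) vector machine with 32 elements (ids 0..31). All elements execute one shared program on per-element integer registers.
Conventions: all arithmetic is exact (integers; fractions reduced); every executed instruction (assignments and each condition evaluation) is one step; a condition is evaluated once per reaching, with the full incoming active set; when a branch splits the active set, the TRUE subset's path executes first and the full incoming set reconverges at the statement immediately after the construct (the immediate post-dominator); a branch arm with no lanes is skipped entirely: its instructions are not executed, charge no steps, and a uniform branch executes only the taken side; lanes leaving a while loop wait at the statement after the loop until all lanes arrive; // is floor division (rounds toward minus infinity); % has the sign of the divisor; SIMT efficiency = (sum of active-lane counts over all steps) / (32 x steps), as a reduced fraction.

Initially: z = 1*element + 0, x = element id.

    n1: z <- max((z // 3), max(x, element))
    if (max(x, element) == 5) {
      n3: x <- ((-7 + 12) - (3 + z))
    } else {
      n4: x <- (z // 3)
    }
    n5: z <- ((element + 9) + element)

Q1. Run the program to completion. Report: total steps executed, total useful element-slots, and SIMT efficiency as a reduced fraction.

Answer: 5 steps, 128 useful, 4/5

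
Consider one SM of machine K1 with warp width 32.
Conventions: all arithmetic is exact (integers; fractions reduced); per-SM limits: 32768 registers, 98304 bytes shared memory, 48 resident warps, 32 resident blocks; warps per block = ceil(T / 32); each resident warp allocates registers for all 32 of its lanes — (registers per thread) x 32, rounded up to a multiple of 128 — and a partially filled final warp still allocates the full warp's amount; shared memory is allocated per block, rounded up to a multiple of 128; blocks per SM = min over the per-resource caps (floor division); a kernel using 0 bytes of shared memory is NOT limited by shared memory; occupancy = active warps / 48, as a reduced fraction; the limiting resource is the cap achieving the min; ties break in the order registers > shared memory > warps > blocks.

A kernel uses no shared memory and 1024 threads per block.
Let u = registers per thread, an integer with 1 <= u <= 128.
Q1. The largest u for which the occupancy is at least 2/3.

Answer: u = 32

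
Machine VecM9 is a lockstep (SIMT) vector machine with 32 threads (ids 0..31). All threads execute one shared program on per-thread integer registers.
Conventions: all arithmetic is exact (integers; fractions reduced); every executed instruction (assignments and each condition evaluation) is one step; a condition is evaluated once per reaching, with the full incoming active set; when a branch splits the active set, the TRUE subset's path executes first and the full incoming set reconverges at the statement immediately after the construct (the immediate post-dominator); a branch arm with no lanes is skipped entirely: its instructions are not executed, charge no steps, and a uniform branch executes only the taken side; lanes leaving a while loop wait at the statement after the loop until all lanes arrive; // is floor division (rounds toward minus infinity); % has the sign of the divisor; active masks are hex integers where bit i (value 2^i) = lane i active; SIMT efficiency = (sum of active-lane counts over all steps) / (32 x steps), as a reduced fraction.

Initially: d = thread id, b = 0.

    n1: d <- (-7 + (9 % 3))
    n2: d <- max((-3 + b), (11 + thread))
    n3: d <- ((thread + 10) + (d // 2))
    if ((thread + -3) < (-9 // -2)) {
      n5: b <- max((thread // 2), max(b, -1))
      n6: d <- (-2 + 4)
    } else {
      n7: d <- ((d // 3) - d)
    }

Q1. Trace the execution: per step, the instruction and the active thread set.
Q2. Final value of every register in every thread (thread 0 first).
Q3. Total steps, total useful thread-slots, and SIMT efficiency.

step 0: d <- (-7 + (9 % 3))          0xffffffff
step 1: d <- max((-3 + b), (11 + thread)) 0xffffffff
step 2: d <- ((thread + 10) + (d // 2)) 0xffffffff
step 3: eval ((thread + -3) < (-9 // -2)) 0xffffffff
step 4: b <- max((thread // 2), max(b, -1)) 0x0000007f
step 5: d <- (-2 + 4)                0x0000007f
step 6: d <- ((d // 3) - d)          0xffffff80

Answer: 7 steps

d: 2,2,2,2,2,2,2,-18,-18,-20,-20,-22,-22,-24,-24,-26,-26,-28,-28,-30,-30,-32,-32,-34,-34,-36,-36,-38,-38,-40,-40,-42
b: 0,0,1,1,2,2,3,0,0,0,0,0,0,0,0,0,0,0,0,0,0,0,0,0,0,0,0,0,0,0,0,0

steps = 7; useful = 167; efficiency = 167/224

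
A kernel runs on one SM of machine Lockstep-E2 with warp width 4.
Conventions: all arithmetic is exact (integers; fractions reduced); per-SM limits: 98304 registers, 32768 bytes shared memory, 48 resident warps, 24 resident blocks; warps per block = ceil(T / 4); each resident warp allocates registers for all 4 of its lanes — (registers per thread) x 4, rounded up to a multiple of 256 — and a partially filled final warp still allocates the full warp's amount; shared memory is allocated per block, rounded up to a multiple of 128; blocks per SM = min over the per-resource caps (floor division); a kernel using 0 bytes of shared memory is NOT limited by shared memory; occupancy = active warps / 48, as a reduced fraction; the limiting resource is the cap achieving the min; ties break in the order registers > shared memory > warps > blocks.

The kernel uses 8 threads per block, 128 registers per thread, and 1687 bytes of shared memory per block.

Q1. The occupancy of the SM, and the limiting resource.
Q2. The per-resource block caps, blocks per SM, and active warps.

Answer: occupancy 3/4, limited by shared memory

registers: 96 blocks
shared memory: 18 blocks
warps: 24 blocks
blocks: 24 blocks

Answer: 18 blocks, 36 active warps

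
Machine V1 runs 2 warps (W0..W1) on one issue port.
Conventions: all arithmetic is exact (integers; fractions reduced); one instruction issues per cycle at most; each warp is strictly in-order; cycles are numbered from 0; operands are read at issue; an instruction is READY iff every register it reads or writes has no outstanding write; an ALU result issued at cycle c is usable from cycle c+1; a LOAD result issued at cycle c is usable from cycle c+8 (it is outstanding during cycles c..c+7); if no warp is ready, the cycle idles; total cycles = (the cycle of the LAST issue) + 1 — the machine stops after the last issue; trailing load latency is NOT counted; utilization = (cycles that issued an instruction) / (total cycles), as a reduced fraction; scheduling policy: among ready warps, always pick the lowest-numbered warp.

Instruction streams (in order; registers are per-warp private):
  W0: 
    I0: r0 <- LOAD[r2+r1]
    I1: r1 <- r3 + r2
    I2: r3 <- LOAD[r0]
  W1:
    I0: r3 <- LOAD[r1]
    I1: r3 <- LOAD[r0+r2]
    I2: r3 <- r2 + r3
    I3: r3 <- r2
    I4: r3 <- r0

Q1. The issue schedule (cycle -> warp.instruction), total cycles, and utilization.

cycle 0: W0.I0
cycle 1: W0.I1
cycle 2: W1.I0
cycle 3: idle
cycle 4: idle
cycle 5: idle
cycle 6: idle
cycle 7: idle
cycle 8: W0.I2
cycle 9: idle
cycle 10: W1.I1
cycle 11: idle
cycle 12: idle
cycle 13: idle
cycle 14: idle
cycle 15: idle
cycle 16: idle
cycle 17: idle
cycle 18: W1.I2
cycle 19: W1.I3
cycle 20: W1.I4

Answer: 21 cycles, utilization 8/21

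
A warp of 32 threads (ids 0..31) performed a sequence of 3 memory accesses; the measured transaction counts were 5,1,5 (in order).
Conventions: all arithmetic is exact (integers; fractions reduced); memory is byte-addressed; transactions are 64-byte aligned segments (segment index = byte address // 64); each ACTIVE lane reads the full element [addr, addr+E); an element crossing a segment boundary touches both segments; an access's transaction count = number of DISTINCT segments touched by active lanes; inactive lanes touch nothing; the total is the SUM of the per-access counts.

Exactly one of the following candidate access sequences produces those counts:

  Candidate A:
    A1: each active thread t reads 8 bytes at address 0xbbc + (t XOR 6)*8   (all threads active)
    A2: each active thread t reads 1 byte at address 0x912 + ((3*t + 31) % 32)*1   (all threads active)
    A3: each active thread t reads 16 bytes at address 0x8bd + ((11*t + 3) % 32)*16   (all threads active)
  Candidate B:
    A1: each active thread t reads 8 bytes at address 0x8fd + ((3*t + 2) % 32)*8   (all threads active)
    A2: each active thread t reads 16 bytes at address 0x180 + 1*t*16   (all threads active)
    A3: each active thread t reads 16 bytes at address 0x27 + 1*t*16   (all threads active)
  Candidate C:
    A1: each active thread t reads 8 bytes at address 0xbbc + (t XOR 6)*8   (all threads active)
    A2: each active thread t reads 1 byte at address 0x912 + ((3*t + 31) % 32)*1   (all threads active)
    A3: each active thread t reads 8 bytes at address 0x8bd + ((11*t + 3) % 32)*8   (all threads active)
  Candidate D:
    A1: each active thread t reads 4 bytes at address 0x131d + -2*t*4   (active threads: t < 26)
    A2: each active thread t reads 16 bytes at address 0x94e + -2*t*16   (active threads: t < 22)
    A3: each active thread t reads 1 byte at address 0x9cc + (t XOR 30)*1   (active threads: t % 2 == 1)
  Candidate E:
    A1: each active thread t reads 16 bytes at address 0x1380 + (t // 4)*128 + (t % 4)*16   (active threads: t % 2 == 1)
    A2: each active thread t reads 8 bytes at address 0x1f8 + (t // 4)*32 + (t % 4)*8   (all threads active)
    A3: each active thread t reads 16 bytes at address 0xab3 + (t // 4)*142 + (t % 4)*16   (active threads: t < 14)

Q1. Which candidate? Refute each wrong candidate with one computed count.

A: A3 gives 9 transactions, not 5
B: A2 gives 8 transactions, not 1
D: A1 gives 4 transactions, not 5
E: A1 gives 8 transactions, not 5
C: all counts match (5,1,5)

Answer: C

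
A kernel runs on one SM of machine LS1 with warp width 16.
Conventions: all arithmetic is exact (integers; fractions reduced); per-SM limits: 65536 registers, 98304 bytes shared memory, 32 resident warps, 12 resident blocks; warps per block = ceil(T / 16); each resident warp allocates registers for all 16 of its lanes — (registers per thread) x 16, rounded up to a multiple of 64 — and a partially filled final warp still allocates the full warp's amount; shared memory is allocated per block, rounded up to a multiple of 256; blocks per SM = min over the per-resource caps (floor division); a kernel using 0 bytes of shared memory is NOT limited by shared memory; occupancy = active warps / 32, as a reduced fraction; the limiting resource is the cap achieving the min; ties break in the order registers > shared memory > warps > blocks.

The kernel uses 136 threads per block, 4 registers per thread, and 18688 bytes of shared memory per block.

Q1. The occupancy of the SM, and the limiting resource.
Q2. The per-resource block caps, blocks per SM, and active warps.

Answer: occupancy 27/32, limited by warps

registers: 113 blocks
shared memory: 5 blocks
warps: 3 blocks
blocks: 12 blocks

Answer: 3 blocks, 27 active warps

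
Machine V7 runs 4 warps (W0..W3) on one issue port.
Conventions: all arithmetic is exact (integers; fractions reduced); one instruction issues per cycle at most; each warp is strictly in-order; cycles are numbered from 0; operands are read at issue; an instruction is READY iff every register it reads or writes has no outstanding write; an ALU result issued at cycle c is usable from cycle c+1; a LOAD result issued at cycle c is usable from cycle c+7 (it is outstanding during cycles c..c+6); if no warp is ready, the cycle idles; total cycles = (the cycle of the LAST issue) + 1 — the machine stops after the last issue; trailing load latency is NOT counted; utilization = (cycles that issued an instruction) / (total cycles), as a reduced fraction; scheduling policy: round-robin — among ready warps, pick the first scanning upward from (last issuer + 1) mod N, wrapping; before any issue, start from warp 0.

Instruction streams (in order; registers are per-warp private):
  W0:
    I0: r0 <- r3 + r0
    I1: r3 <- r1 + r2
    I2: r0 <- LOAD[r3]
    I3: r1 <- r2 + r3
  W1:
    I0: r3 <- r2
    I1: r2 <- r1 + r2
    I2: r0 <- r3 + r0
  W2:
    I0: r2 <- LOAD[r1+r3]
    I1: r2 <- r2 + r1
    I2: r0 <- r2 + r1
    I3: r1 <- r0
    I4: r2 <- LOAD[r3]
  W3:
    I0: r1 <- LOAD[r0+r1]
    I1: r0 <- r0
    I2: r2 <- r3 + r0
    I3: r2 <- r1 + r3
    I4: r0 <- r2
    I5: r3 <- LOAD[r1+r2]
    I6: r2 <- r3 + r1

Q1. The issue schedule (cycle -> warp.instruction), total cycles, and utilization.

cycle 0: W0.I0
cycle 1: W1.I0
cycle 2: W2.I0
cycle 3: W3.I0
cycle 4: W0.I1
cycle 5: W1.I1
cycle 6: W3.I1
cycle 7: W0.I2
cycle 8: W1.I2
cycle 9: W2.I1
cycle 10: W3.I2
cycle 11: W0.I3
cycle 12: W2.I2
cycle 13: W3.I3
cycle 14: W2.I3
cycle 15: W3.I4
cycle 16: W2.I4
cycle 17: W3.I5
cycle 18: idle
cycle 19: idle
cycle 20: idle
cycle 21: idle
cycle 22: idle
cycle 23: idle
cycle 24: W3.I6

Answer: 25 cycles, utilization 19/25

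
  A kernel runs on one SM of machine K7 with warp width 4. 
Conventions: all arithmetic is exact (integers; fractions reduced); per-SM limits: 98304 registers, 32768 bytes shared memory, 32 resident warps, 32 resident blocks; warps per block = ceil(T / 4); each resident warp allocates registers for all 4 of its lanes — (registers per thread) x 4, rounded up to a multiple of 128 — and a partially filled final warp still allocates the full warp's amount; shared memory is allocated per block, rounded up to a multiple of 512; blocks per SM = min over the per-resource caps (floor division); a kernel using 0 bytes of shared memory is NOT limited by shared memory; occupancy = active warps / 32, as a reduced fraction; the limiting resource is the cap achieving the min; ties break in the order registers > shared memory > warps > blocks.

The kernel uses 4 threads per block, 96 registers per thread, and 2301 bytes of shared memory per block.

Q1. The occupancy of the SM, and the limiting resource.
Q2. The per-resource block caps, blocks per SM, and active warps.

Answer: occupancy 3/8, limited by shared memory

registers: 256 blocks
shared memory: 12 blocks
warps: 32 blocks
blocks: 32 blocks

Answer: 12 blocks, 12 active warps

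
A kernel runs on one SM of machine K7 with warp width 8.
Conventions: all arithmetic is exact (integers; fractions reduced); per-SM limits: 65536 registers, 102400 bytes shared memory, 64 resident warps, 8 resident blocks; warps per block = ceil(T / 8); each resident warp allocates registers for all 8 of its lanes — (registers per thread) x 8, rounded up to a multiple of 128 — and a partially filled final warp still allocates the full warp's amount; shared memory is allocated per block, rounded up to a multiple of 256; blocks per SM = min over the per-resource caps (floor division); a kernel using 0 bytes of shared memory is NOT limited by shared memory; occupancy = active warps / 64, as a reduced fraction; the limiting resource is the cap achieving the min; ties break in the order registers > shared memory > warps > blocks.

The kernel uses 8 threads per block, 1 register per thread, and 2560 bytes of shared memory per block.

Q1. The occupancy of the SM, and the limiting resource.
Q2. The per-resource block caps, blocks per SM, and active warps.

Answer: occupancy 1/8, limited by blocks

registers: 512 blocks
shared memory: 40 blocks
warps: 64 blocks
blocks: 8 blocks

Answer: 8 blocks, 8 active warps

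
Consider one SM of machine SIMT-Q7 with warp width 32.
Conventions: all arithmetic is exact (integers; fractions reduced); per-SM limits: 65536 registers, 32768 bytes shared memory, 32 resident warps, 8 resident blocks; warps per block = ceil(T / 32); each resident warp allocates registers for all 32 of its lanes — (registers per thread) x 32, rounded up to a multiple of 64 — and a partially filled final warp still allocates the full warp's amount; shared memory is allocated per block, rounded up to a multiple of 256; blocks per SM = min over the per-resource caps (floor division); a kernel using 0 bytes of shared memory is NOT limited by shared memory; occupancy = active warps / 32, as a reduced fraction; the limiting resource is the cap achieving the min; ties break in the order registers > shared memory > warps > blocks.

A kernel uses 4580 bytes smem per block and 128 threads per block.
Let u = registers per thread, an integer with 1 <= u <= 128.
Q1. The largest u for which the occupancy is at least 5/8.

Answer: u = 102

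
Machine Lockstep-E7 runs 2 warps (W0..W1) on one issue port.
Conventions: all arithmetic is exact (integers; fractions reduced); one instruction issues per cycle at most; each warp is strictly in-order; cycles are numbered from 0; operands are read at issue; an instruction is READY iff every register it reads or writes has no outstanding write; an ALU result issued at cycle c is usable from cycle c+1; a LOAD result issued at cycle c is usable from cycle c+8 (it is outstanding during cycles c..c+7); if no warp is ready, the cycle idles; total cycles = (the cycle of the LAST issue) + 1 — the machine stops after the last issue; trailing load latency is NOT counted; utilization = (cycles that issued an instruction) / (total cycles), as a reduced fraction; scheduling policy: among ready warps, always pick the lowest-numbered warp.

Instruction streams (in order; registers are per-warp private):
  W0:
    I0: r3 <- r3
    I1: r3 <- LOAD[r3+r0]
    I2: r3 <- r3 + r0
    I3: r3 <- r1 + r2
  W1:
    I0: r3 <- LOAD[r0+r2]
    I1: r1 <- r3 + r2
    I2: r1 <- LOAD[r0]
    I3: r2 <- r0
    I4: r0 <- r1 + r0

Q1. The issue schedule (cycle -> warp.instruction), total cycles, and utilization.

cycle 0: W0.I0
cycle 1: W0.I1
cycle 2: W1.I0
cycle 3: idle
cycle 4: idle
cycle 5: idle
cycle 6: idle
cycle 7: idle
cycle 8: idle
cycle 9: W0.I2
cycle 10: W0.I3
cycle 11: W1.I1
cycle 12: W1.I2
cycle 13: W1.I3
cycle 14: idle
cycle 15: idle
cycle 16: idle
cycle 17: idle
cycle 18: idle
cycle 19: idle
cycle 20: W1.I4

Answer: 21 cycles, utilization 3/7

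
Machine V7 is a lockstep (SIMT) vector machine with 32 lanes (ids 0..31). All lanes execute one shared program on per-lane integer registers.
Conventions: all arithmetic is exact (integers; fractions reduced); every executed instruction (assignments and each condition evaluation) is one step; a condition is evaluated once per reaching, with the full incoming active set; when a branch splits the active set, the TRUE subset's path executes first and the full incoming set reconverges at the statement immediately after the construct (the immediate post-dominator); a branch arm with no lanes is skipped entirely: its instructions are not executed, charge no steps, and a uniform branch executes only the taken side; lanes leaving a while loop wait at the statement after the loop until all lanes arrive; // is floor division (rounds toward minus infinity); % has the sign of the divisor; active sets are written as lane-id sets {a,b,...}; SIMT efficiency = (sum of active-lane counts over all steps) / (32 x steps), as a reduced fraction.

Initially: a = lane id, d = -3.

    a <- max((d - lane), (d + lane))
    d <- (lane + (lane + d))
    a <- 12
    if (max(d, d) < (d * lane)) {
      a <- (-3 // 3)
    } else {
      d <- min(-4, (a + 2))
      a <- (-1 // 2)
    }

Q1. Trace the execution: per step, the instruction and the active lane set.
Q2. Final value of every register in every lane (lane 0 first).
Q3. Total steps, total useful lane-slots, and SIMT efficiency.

step 0: a <- max((d - lane), (d + lane)) {0,1,2,3,4,5,6,7,8,9,10,11,12,13,14,15,16,17,18,19,20,21,22,23,24,25,26,27,28,29,30,31}
step 1: d <- (lane + (lane + d))     {0,1,2,3,4,5,6,7,8,9,10,11,12,13,14,15,16,17,18,19,20,21,22,23,24,25,26,27,28,29,30,31}
step 2: a <- 12                      {0,1,2,3,4,5,6,7,8,9,10,11,12,13,14,15,16,17,18,19,20,21,22,23,24,25,26,27,28,29,30,31}
step 3: eval (max(d, d) < (d * lane)) {0,1,2,3,4,5,6,7,8,9,10,11,12,13,14,15,16,17,18,19,20,21,22,23,24,25,26,27,28,29,30,31}
step 4: a <- (-3 // 3)               {0,2,3,4,5,6,7,8,9,10,11,12,13,14,15,16,17,18,19,20,21,22,23,24,25,26,27,28,29,30,31}
step 5: d <- min(-4, (a + 2))        {1}
step 6: a <- (-1 // 2)               {1}

Answer: 7 steps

a: -1,-1,-1,-1,-1,-1,-1,-1,-1,-1,-1,-1,-1,-1,-1,-1,-1,-1,-1,-1,-1,-1,-1,-1,-1,-1,-1,-1,-1,-1,-1,-1
d: -3,-4,1,3,5,7,9,11,13,15,17,19,21,23,25,27,29,31,33,35,37,39,41,43,45,47,49,51,53,55,57,59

steps = 7; useful = 161; efficiency = 161/224 = 23/32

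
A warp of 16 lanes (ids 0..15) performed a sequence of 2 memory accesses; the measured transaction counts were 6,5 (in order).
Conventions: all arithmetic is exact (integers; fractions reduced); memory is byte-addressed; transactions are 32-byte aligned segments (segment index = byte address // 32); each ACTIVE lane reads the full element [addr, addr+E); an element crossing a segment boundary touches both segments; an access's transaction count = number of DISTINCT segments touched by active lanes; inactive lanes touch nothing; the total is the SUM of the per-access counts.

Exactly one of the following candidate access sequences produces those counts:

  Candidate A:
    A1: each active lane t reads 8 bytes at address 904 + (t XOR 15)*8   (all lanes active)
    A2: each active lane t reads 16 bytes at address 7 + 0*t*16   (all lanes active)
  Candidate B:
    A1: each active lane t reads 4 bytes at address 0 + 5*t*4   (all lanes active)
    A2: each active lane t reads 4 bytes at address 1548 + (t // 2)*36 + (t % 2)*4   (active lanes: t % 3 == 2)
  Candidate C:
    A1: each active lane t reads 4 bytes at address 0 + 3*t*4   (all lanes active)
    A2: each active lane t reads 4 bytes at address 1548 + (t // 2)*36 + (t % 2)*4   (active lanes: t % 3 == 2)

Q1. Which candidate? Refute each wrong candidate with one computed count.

A: A1 gives 5 transactions, not 6
B: A1 gives 10 transactions, not 6
C: all counts match (6,5)

Answer: C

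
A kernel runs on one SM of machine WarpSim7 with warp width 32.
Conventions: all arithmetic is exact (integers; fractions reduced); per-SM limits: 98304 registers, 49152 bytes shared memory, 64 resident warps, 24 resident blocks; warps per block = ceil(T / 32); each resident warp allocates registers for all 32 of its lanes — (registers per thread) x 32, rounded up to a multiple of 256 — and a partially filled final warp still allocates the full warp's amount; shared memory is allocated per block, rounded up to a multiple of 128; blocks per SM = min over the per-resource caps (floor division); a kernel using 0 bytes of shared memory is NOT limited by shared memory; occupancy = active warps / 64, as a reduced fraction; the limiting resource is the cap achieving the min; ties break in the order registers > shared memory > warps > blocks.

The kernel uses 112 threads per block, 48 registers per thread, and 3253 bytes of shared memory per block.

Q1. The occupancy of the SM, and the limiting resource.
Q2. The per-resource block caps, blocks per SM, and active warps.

Answer: occupancy 7/8, limited by shared memory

registers: 16 blocks
shared memory: 14 blocks
warps: 16 blocks
blocks: 24 blocks

Answer: 14 blocks, 56 active warps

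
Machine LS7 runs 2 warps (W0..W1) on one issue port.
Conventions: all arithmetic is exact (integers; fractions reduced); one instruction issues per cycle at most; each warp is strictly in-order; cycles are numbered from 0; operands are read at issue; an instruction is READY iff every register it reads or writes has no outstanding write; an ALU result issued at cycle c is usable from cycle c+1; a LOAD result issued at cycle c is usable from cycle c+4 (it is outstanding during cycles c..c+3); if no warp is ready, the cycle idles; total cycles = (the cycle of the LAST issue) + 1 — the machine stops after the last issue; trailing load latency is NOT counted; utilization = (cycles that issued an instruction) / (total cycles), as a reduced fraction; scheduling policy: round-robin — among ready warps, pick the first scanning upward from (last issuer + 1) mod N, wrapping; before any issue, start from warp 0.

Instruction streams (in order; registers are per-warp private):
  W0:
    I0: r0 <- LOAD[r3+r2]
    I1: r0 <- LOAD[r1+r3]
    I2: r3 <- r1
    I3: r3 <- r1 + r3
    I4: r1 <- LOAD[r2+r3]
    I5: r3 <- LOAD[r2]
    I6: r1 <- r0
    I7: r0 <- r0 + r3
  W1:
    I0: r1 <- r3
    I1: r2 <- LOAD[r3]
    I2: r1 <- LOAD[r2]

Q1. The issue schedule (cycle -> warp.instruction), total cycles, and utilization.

cycle 0: W0.I0
cycle 1: W1.I0
cycle 2: W1.I1
cycle 3: idle
cycle 4: W0.I1
cycle 5: W0.I2
cycle 6: W1.I2
cycle 7: W0.I3
cycle 8: W0.I4
cycle 9: W0.I5
cycle 10: idle
cycle 11: idle
cycle 12: W0.I6
cycle 13: W0.I7

Answer: 14 cycles, utilization 11/14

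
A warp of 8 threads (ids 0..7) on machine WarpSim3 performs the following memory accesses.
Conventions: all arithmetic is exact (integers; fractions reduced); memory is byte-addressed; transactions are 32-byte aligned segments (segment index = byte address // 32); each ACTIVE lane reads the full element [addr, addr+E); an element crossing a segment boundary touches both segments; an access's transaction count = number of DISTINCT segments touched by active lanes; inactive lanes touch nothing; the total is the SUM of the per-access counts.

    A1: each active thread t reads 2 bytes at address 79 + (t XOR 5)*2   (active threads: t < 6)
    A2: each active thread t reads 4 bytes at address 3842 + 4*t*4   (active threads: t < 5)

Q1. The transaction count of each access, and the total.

A1: 1 transaction
A2: 3 transactions

Answer: 1,3; total 4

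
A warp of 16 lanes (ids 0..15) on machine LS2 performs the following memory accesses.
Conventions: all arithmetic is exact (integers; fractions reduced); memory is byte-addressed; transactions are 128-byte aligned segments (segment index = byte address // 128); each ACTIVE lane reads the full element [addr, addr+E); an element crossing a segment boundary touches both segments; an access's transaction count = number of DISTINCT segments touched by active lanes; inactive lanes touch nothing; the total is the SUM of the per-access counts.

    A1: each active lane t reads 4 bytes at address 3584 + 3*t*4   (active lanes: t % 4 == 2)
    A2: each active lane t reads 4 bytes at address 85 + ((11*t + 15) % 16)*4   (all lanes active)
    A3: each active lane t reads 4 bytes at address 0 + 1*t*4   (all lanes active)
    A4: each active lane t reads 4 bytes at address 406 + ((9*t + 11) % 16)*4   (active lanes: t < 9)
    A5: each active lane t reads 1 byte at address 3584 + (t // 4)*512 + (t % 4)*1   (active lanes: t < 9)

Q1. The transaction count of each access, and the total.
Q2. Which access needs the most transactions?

A1: 2 transactions
A2: 2 transactions
A3: 1 transaction
A4: 1 transaction
A5: 3 transactions

Answer: 2,2,1,1,3; total 9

Answer: A5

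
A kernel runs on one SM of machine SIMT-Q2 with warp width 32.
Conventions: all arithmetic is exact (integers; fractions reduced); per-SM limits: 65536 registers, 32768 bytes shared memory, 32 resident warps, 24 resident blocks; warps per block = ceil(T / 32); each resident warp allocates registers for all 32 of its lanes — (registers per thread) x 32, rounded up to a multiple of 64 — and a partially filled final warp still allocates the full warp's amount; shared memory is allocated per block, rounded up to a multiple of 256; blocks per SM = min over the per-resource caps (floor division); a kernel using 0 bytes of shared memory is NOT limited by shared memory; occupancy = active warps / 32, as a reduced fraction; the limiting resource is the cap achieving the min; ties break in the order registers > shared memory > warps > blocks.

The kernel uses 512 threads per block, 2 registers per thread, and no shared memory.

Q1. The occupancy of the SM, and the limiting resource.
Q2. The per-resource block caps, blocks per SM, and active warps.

Answer: occupancy 1, limited by warps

registers: 64 blocks
shared memory: no limit (kernel uses none)
warps: 2 blocks
blocks: 24 blocks

Answer: 2 blocks, 32 active warps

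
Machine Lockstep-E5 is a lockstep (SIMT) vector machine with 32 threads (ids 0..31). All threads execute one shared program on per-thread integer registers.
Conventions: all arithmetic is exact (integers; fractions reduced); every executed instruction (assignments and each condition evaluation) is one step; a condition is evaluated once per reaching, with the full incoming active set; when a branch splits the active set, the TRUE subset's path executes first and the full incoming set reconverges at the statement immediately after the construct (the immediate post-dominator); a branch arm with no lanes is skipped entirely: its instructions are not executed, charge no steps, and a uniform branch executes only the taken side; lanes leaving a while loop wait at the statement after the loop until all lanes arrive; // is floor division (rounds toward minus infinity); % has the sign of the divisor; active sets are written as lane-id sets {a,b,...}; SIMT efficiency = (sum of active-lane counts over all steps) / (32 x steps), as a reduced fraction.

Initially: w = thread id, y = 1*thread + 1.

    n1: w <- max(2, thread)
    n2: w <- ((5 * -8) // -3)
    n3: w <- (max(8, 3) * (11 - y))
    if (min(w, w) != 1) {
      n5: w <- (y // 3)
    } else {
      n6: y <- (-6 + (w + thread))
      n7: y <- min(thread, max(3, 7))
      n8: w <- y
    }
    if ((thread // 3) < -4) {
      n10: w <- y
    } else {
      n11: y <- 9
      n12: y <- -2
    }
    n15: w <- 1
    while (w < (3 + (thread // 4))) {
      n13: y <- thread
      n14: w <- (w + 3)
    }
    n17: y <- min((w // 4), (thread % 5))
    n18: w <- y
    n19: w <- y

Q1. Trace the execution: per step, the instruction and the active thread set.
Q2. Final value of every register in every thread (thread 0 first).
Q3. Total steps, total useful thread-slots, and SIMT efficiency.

step 0: w <- max(2, thread)          {0,1,2,3,4,5,6,7,8,9,10,11,12,13,14,15,16,17,18,19,20,21,22,23,24,25,26,27,28,29,30,31}
step 1: w <- ((5 * -8) // -3)        {0,1,2,3,4,5,6,7,8,9,10,11,12,13,14,15,16,17,18,19,20,21,22,23,24,25,26,27,28,29,30,31}
step 2: w <- (max(8, 3) * (11 - y))  {0,1,2,3,4,5,6,7,8,9,10,11,12,13,14,15,16,17,18,19,20,21,22,23,24,25,26,27,28,29,30,31}
step 3: eval (min(w, w) != 1)        {0,1,2,3,4,5,6,7,8,9,10,11,12,13,14,15,16,17,18,19,20,21,22,23,24,25,26,27,28,29,30,31}
step 4: w <- (y // 3)                {0,1,2,3,4,5,6,7,8,9,10,11,12,13,14,15,16,17,18,19,20,21,22,23,24,25,26,27,28,29,30,31}
step 5: eval ((thread // 3) < -4)    {0,1,2,3,4,5,6,7,8,9,10,11,12,13,14,15,16,17,18,19,20,21,22,23,24,25,26,27,28,29,30,31}
step 6: y <- 9                       {0,1,2,3,4,5,6,7,8,9,10,11,12,13,14,15,16,17,18,19,20,21,22,23,24,25,26,27,28,29,30,31}
step 7: y <- -2                      {0,1,2,3,4,5,6,7,8,9,10,11,12,13,14,15,16,17,18,19,20,21,22,23,24,25,26,27,28,29,30,31}
step 8: w <- 1                       {0,1,2,3,4,5,6,7,8,9,10,11,12,13,14,15,16,17,18,19,20,21,22,23,24,25,26,27,28,29,30,31}
step 9: eval (w < (3 + (thread // 4))) {0,1,2,3,4,5,6,7,8,9,10,11,12,13,14,15,16,17,18,19,20,21,22,23,24,25,26,27,28,29,30,31}
step 10: y <- thread                  {0,1,2,3,4,5,6,7,8,9,10,11,12,13,14,15,16,17,18,19,20,21,22,23,24,25,26,27,28,29,30,31}
step 11: w <- (w + 3)                 {0,1,2,3,4,5,6,7,8,9,10,11,12,13,14,15,16,17,18,19,20,21,22,23,24,25,26,27,28,29,30,31}
step 12: eval (w < (3 + (thread // 4))) {0,1,2,3,4,5,6,7,8,9,10,11,12,13,14,15,16,17,18,19,20,21,22,23,24,25,26,27,28,29,30,31}
step 13: y <- thread                  {8,9,10,11,12,13,14,15,16,17,18,19,20,21,22,23,24,25,26,27,28,29,30,31}
step 14: w <- (w + 3)                 {8,9,10,11,12,13,14,15,16,17,18,19,20,21,22,23,24,25,26,27,28,29,30,31}
step 15: eval (w < (3 + (thread // 4))) {8,9,10,11,12,13,14,15,16,17,18,19,20,21,22,23,24,25,26,27,28,29,30,31}
step 16: y <- thread                  {20,21,22,23,24,25,26,27,28,29,30,31}
step 17: w <- (w + 3)                 {20,21,22,23,24,25,26,27,28,29,30,31}
step 18: eval (w < (3 + (thread // 4))) {20,21,22,23,24,25,26,27,28,29,30,31}
step 19: y <- min((w // 4), (thread % 5)) {0,1,2,3,4,5,6,7,8,9,10,11,12,13,14,15,16,17,18,19,20,21,22,23,24,25,26,27,28,29,30,31}
step 20: w <- y                       {0,1,2,3,4,5,6,7,8,9,10,11,12,13,14,15,16,17,18,19,20,21,22,23,24,25,26,27,28,29,30,31}
step 21: w <- y                       {0,1,2,3,4,5,6,7,8,9,10,11,12,13,14,15,16,17,18,19,20,21,22,23,24,25,26,27,28,29,30,31}

Answer: 22 steps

w: 0,1,1,1,1,0,1,1,1,1,0,1,1,1,1,0,1,1,1,1,0,1,2,2,2,0,1,2,2,2,0,1
y: 0,1,1,1,1,0,1,1,1,1,0,1,1,1,1,0,1,1,1,1,0,1,2,2,2,0,1,2,2,2,0,1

steps = 22; useful = 620; efficiency = 620/704 = 155/176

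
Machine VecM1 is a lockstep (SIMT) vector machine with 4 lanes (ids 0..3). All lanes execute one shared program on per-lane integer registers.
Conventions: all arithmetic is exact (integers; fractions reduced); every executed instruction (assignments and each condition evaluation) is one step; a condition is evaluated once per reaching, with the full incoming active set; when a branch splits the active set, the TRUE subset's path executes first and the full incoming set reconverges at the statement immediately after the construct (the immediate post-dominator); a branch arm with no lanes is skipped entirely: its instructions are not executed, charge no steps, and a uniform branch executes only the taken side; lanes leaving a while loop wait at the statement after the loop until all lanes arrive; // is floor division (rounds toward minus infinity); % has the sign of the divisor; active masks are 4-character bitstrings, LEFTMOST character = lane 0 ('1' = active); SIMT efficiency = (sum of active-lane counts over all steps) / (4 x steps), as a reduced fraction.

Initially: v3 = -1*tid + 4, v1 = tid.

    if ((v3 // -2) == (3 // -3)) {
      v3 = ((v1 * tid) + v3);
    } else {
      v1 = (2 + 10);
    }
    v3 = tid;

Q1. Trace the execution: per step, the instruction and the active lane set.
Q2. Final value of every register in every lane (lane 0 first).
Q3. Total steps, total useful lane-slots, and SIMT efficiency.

step 0: eval ((v3 // -2) == (3 // -3)) 1111
step 1: v3 <- ((v1 * tid) + v3)      0011
step 2: v1 <- (2 + 10)               1100
step 3: v3 <- tid                    1111

Answer: 4 steps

v3: 0,1,2,3
v1: 12,12,2,3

steps = 4; useful = 12; efficiency = 12/16 = 3/4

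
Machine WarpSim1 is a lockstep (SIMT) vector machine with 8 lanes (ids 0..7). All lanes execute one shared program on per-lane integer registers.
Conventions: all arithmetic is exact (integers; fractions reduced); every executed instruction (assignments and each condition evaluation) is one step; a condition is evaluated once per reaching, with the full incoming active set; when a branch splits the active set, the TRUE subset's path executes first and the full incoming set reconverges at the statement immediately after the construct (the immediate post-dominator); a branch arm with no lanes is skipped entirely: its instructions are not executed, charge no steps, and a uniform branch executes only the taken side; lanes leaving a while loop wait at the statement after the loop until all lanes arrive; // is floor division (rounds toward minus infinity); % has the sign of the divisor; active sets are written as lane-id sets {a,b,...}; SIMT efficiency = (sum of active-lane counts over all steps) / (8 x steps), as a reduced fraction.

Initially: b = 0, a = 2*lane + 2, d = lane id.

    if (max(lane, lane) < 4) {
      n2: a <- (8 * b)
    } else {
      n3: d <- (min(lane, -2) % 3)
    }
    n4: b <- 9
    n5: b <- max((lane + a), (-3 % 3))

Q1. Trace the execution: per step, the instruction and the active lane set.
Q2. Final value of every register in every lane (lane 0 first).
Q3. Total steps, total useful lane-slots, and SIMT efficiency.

step 0: eval (max(lane, lane) < 4)   {0,1,2,3,4,5,6,7}
step 1: a <- (8 * b)                 {0,1,2,3}
step 2: d <- (min(lane, -2) % 3)     {4,5,6,7}
step 3: b <- 9                       {0,1,2,3,4,5,6,7}
step 4: b <- max((lane + a), (-3 % 3)) {0,1,2,3,4,5,6,7}

Answer: 5 steps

b: 0,1,2,3,14,17,20,23
a: 0,0,0,0,10,12,14,16
d: 0,1,2,3,1,1,1,1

steps = 5; useful = 32; efficiency = 32/40 = 4/5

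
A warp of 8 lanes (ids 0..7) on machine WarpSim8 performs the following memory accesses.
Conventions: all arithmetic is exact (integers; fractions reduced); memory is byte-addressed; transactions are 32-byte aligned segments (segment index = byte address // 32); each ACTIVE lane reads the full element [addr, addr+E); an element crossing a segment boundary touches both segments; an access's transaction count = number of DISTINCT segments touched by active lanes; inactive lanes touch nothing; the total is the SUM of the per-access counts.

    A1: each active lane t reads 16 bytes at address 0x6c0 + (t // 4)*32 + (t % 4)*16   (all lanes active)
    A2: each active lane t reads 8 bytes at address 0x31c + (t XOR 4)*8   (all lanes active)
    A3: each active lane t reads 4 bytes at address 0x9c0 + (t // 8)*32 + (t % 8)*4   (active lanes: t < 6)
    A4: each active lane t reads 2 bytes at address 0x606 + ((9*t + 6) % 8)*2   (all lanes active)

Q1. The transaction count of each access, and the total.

A1: 3 transactions
A2: 3 transactions
A3: 1 transaction
A4: 1 transaction

Answer: 3,3,1,1; total 8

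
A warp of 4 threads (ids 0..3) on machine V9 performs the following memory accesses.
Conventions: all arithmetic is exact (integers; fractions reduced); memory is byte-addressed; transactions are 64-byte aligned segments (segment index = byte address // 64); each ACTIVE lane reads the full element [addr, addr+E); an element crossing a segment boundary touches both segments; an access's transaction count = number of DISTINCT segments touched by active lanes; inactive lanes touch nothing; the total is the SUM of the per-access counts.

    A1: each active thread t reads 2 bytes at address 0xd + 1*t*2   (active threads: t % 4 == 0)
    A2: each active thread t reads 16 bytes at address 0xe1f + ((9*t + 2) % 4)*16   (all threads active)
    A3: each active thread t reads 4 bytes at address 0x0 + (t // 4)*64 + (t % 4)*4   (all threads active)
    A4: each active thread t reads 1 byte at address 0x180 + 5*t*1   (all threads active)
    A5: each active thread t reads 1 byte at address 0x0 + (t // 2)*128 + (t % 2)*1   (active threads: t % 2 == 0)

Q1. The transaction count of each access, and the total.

A1: 1 transaction
A2: 2 transactions
A3: 1 transaction
A4: 1 transaction
A5: 2 transactions

Answer: 1,2,1,1,2; total 7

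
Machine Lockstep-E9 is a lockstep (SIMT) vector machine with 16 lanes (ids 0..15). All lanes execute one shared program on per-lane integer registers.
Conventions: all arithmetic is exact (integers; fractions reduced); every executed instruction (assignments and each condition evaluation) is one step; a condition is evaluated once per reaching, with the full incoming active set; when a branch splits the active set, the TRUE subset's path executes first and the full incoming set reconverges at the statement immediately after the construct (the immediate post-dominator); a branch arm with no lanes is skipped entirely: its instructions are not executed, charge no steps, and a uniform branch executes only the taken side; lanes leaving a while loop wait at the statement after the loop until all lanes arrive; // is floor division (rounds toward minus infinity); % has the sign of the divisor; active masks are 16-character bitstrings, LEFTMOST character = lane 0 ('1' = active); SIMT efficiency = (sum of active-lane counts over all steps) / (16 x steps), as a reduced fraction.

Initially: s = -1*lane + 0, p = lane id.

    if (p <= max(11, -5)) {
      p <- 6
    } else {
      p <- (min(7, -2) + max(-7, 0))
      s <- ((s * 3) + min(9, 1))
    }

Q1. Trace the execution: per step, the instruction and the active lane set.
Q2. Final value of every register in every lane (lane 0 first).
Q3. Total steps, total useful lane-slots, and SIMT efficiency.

step 0: eval (p <= max(11, -5))      1111111111111111
step 1: p <- 6                       1111111111110000
step 2: p <- (min(7, -2) + max(-7, 0)) 0000000000001111
step 3: s <- ((s * 3) + min(9, 1))   0000000000001111

Answer: 4 steps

s: 0,-1,-2,-3,-4,-5,-6,-7,-8,-9,-10,-11,-35,-38,-41,-44
p: 6,6,6,6,6,6,6,6,6,6,6,6,-2,-2,-2,-2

steps = 4; useful = 36; efficiency = 36/64 = 9/16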